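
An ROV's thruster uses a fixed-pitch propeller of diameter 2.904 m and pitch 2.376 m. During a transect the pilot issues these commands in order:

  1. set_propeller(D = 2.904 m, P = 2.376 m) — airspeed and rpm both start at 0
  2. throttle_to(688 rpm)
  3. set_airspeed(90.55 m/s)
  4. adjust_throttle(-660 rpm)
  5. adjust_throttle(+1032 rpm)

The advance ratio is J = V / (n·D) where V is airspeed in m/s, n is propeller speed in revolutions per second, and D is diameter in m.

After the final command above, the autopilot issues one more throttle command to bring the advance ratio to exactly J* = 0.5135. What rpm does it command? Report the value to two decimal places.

set_propeller: D = 2.904 m, P = 2.376 m (p = P/D = 0.818182); state ← (V=0, rpm=0)
throttle_to(688): rpm ← 688
set_airspeed(90.55): V ← 90.55 m/s
adjust_throttle(-660): rpm ← 688 -660 = 28
adjust_throttle(+1032): rpm ← 28 +1032 = 1060
final state: V = 90.55 m/s, rpm = 1060 → n = rpm/60 = 17.666667 rev/s
target J* = 0.5135; solve J* = V/(n·D) for n: n = V/(J*·D) = 90.55/(0.5135 × 2.904) = 60.722745 rev/s
rpm = 60·n = 3643.364691

rpm = 3643.36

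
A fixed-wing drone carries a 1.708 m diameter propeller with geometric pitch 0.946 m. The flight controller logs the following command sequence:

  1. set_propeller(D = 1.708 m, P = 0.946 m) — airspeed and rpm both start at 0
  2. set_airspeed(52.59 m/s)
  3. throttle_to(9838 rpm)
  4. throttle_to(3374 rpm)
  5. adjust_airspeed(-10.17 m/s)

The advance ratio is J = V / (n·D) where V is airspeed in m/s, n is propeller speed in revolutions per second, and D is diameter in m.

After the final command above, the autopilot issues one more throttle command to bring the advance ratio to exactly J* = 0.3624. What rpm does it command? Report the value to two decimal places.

rpm = 4111.93

set_propeller: D = 1.708 m, P = 0.946 m (p = P/D = 0.553864); state ← (V=0, rpm=0)
set_airspeed(52.59): V ← 52.59 m/s
throttle_to(9838): rpm ← 9838
throttle_to(3374): rpm ← 3374
adjust_airspeed(-10.17): V ← 52.59 -10.17 = 42.42 m/s
final state: V = 42.42 m/s, rpm = 3374 → n = rpm/60 = 56.233333 rev/s
target J* = 0.3624; solve J* = V/(n·D) for n: n = V/(J*·D) = 42.42/(0.3624 × 1.708) = 68.532190 rev/s
rpm = 60·n = 4111.931386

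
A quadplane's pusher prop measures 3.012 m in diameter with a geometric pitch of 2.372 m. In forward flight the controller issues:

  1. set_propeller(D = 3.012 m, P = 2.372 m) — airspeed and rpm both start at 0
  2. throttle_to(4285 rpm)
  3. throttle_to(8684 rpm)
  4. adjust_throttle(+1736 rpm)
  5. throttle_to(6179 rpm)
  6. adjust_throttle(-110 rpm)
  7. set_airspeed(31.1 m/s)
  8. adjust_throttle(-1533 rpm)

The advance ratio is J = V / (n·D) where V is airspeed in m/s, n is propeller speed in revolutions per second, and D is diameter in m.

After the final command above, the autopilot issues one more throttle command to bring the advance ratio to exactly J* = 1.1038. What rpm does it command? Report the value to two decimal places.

rpm = 561.26

set_propeller: D = 3.012 m, P = 2.372 m (p = P/D = 0.787517); state ← (V=0, rpm=0)
throttle_to(4285): rpm ← 4285
throttle_to(8684): rpm ← 8684
adjust_throttle(+1736): rpm ← 8684 +1736 = 10420
throttle_to(6179): rpm ← 6179
adjust_throttle(-110): rpm ← 6179 -110 = 6069
set_airspeed(31.1): V ← 31.1 m/s
adjust_throttle(-1533): rpm ← 6069 -1533 = 4536
final state: V = 31.1 m/s, rpm = 4536 → n = rpm/60 = 75.600000 rev/s
target J* = 1.1038; solve J* = V/(n·D) for n: n = V/(J*·D) = 31.1/(1.1038 × 3.012) = 9.354381 rev/s
rpm = 60·n = 561.262831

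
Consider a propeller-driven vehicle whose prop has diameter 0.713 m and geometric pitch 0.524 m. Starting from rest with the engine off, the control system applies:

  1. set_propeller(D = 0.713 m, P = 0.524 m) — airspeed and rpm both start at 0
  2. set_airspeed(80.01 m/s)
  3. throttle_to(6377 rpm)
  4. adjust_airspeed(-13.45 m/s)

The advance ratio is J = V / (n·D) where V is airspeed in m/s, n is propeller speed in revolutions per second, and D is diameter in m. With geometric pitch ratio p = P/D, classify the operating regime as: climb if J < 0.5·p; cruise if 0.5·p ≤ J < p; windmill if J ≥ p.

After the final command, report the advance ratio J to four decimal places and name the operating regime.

J = 0.8783, regime = windmill

set_propeller: D = 0.713 m, P = 0.524 m (p = P/D = 0.734923); state ← (V=0, rpm=0)
set_airspeed(80.01): V ← 80.01 m/s
throttle_to(6377): rpm ← 6377
adjust_airspeed(-13.45): V ← 80.01 -13.45 = 66.56 m/s
final state: V = 66.56 m/s, rpm = 6377 → n = rpm/60 = 106.283333 rev/s
J = V / (n·D) = 66.56 / (106.283333 × 0.713) = 0.878332
regime bands: climb J<0.3675 | cruise [0.3675, 0.7349) | windmill J≥0.7349
J = 0.8783 → windmill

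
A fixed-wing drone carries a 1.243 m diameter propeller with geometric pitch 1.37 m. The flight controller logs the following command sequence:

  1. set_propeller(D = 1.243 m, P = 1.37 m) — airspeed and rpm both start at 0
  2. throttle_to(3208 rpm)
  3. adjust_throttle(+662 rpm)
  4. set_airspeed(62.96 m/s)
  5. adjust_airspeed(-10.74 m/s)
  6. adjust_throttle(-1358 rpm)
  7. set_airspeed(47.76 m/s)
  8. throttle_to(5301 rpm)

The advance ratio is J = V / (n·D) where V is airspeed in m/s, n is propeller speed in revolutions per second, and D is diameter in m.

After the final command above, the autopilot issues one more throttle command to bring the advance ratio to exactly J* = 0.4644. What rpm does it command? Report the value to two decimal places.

rpm = 4964.23

set_propeller: D = 1.243 m, P = 1.37 m (p = P/D = 1.102172); state ← (V=0, rpm=0)
throttle_to(3208): rpm ← 3208
adjust_throttle(+662): rpm ← 3208 +662 = 3870
set_airspeed(62.96): V ← 62.96 m/s
adjust_airspeed(-10.74): V ← 62.96 -10.74 = 52.22 m/s
adjust_throttle(-1358): rpm ← 3870 -1358 = 2512
set_airspeed(47.76): V ← 47.76 m/s
throttle_to(5301): rpm ← 5301
final state: V = 47.76 m/s, rpm = 5301 → n = rpm/60 = 88.350000 rev/s
target J* = 0.4644; solve J* = V/(n·D) for n: n = V/(J*·D) = 47.76/(0.4644 × 1.243) = 82.737230 rev/s
rpm = 60·n = 4964.233818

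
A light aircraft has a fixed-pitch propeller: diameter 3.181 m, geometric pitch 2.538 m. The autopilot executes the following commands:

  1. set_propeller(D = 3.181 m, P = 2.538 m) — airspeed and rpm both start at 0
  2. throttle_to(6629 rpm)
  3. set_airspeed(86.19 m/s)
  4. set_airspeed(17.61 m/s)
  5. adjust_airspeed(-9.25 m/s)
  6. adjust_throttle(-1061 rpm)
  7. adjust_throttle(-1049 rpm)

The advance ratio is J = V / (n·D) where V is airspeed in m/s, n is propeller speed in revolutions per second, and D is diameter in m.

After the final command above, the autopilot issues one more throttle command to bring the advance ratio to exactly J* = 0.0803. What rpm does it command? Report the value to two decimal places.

set_propeller: D = 3.181 m, P = 2.538 m (p = P/D = 0.797862); state ← (V=0, rpm=0)
throttle_to(6629): rpm ← 6629
set_airspeed(86.19): V ← 86.19 m/s
set_airspeed(17.61): V ← 17.61 m/s
adjust_airspeed(-9.25): V ← 17.61 -9.25 = 8.36 m/s
adjust_throttle(-1061): rpm ← 6629 -1061 = 5568
adjust_throttle(-1049): rpm ← 5568 -1049 = 4519
final state: V = 8.36 m/s, rpm = 4519 → n = rpm/60 = 75.316667 rev/s
target J* = 0.0803; solve J* = V/(n·D) for n: n = V/(J*·D) = 8.36/(0.0803 × 3.181) = 32.728572 rev/s
rpm = 60·n = 1963.714348

rpm = 1963.71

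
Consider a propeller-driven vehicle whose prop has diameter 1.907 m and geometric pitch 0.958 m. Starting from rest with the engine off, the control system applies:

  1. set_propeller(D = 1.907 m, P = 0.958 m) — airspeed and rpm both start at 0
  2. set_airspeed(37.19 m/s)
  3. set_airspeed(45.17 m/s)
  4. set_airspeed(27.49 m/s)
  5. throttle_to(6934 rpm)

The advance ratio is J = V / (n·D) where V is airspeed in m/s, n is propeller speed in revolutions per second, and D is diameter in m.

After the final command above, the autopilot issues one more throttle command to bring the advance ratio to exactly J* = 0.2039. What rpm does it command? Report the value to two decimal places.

rpm = 4241.88

set_propeller: D = 1.907 m, P = 0.958 m (p = P/D = 0.502360); state ← (V=0, rpm=0)
set_airspeed(37.19): V ← 37.19 m/s
set_airspeed(45.17): V ← 45.17 m/s
set_airspeed(27.49): V ← 27.49 m/s
throttle_to(6934): rpm ← 6934
final state: V = 27.49 m/s, rpm = 6934 → n = rpm/60 = 115.566667 rev/s
target J* = 0.2039; solve J* = V/(n·D) for n: n = V/(J*·D) = 27.49/(0.2039 × 1.907) = 70.697950 rev/s
rpm = 60·n = 4241.877001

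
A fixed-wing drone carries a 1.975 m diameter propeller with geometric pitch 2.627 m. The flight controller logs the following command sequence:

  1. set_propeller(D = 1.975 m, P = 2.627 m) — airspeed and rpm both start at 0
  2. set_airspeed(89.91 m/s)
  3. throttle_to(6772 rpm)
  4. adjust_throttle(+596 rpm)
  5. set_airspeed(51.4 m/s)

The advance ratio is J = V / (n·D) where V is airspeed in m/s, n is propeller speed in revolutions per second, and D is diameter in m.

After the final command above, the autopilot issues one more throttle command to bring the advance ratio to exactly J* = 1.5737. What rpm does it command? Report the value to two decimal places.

rpm = 992.26

set_propeller: D = 1.975 m, P = 2.627 m (p = P/D = 1.330127); state ← (V=0, rpm=0)
set_airspeed(89.91): V ← 89.91 m/s
throttle_to(6772): rpm ← 6772
adjust_throttle(+596): rpm ← 6772 +596 = 7368
set_airspeed(51.4): V ← 51.4 m/s
final state: V = 51.4 m/s, rpm = 7368 → n = rpm/60 = 122.800000 rev/s
target J* = 1.5737; solve J* = V/(n·D) for n: n = V/(J*·D) = 51.4/(1.5737 × 1.975) = 16.537661 rev/s
rpm = 60·n = 992.259635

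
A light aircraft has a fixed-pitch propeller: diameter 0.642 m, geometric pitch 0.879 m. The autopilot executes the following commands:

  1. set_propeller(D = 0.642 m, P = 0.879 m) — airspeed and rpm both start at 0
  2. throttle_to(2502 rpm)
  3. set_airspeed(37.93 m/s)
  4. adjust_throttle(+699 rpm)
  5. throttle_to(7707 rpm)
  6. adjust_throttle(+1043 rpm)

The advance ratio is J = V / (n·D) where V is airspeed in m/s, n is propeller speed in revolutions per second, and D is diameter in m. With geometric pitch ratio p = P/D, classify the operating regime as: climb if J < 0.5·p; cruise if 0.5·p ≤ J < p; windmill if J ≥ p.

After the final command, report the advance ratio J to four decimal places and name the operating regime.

J = 0.4051, regime = climb

set_propeller: D = 0.642 m, P = 0.879 m (p = P/D = 1.369159); state ← (V=0, rpm=0)
throttle_to(2502): rpm ← 2502
set_airspeed(37.93): V ← 37.93 m/s
adjust_throttle(+699): rpm ← 2502 +699 = 3201
throttle_to(7707): rpm ← 7707
adjust_throttle(+1043): rpm ← 7707 +1043 = 8750
final state: V = 37.93 m/s, rpm = 8750 → n = rpm/60 = 145.833333 rev/s
J = V / (n·D) = 37.93 / (145.833333 × 0.642) = 0.405127
regime bands: climb J<0.6846 | cruise [0.6846, 1.3692) | windmill J≥1.3692
J = 0.4051 → climb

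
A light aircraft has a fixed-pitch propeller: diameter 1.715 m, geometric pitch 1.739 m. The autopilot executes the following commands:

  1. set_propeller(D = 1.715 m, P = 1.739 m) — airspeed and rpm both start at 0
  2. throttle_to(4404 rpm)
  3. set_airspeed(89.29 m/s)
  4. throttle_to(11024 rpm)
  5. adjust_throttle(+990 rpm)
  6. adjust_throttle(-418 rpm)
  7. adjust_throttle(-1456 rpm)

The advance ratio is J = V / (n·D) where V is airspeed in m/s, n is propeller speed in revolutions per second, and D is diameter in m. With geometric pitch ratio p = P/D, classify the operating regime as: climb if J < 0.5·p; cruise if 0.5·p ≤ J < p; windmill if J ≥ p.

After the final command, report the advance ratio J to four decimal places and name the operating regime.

J = 0.3081, regime = climb

set_propeller: D = 1.715 m, P = 1.739 m (p = P/D = 1.013994); state ← (V=0, rpm=0)
throttle_to(4404): rpm ← 4404
set_airspeed(89.29): V ← 89.29 m/s
throttle_to(11024): rpm ← 11024
adjust_throttle(+990): rpm ← 11024 +990 = 12014
adjust_throttle(-418): rpm ← 12014 -418 = 11596
adjust_throttle(-1456): rpm ← 11596 -1456 = 10140
final state: V = 89.29 m/s, rpm = 10140 → n = rpm/60 = 169.000000 rev/s
J = V / (n·D) = 89.29 / (169.000000 × 1.715) = 0.308072
regime bands: climb J<0.5070 | cruise [0.5070, 1.0140) | windmill J≥1.0140
J = 0.3081 → climb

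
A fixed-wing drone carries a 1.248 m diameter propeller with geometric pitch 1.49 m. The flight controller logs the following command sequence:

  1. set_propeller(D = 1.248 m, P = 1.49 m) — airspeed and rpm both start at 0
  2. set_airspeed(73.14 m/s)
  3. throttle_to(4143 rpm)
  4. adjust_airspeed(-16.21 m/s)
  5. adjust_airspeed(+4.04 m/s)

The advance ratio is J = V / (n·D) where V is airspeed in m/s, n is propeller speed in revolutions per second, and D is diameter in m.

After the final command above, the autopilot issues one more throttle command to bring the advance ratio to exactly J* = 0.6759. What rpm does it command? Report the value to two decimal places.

rpm = 4336.81

set_propeller: D = 1.248 m, P = 1.49 m (p = P/D = 1.193910); state ← (V=0, rpm=0)
set_airspeed(73.14): V ← 73.14 m/s
throttle_to(4143): rpm ← 4143
adjust_airspeed(-16.21): V ← 73.14 -16.21 = 56.93 m/s
adjust_airspeed(+4.04): V ← 56.93 +4.04 = 60.97 m/s
final state: V = 60.97 m/s, rpm = 4143 → n = rpm/60 = 69.050000 rev/s
target J* = 0.6759; solve J* = V/(n·D) for n: n = V/(J*·D) = 60.97/(0.6759 × 1.248) = 72.280170 rev/s
rpm = 60·n = 4336.810179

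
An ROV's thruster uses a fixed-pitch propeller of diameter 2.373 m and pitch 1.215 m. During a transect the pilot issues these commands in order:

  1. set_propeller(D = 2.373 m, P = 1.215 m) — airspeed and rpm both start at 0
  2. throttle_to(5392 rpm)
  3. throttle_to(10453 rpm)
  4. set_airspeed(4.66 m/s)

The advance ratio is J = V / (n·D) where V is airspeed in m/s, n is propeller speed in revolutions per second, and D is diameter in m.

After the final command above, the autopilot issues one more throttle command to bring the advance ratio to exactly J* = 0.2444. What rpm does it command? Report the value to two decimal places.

set_propeller: D = 2.373 m, P = 1.215 m (p = P/D = 0.512010); state ← (V=0, rpm=0)
throttle_to(5392): rpm ← 5392
throttle_to(10453): rpm ← 10453
set_airspeed(4.66): V ← 4.66 m/s
final state: V = 4.66 m/s, rpm = 10453 → n = rpm/60 = 174.216667 rev/s
target J* = 0.2444; solve J* = V/(n·D) for n: n = V/(J*·D) = 4.66/(0.2444 × 2.373) = 8.035020 rev/s
rpm = 60·n = 482.101216

rpm = 482.10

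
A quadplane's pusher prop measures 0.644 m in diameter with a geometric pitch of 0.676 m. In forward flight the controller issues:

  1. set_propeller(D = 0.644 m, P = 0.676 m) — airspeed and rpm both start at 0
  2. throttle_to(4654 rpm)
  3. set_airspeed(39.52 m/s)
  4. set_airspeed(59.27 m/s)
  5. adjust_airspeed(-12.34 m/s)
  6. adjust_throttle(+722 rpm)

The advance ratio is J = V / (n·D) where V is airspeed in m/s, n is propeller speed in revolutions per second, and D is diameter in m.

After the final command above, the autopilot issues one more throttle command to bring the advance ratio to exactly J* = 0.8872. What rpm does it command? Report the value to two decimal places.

set_propeller: D = 0.644 m, P = 0.676 m (p = P/D = 1.049689); state ← (V=0, rpm=0)
throttle_to(4654): rpm ← 4654
set_airspeed(39.52): V ← 39.52 m/s
set_airspeed(59.27): V ← 59.27 m/s
adjust_airspeed(-12.34): V ← 59.27 -12.34 = 46.93 m/s
adjust_throttle(+722): rpm ← 4654 +722 = 5376
final state: V = 46.93 m/s, rpm = 5376 → n = rpm/60 = 89.600000 rev/s
target J* = 0.8872; solve J* = V/(n·D) for n: n = V/(J*·D) = 46.93/(0.8872 × 0.644) = 82.137817 rev/s
rpm = 60·n = 4928.268991

rpm = 4928.27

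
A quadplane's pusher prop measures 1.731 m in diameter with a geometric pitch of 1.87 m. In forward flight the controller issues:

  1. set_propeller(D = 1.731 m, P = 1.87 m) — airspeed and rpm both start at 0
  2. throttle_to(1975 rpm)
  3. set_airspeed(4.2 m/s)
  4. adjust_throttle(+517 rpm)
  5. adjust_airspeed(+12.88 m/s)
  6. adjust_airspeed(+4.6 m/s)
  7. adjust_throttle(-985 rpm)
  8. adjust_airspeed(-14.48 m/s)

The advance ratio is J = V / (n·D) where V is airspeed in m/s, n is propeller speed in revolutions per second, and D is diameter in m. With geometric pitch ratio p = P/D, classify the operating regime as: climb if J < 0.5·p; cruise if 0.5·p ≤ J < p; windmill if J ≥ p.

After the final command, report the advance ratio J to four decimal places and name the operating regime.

J = 0.1656, regime = climb

set_propeller: D = 1.731 m, P = 1.87 m (p = P/D = 1.080300); state ← (V=0, rpm=0)
throttle_to(1975): rpm ← 1975
set_airspeed(4.2): V ← 4.2 m/s
adjust_throttle(+517): rpm ← 1975 +517 = 2492
adjust_airspeed(+12.88): V ← 4.2 +12.88 = 17.08 m/s
adjust_airspeed(+4.6): V ← 17.08 +4.6 = 21.68 m/s
adjust_throttle(-985): rpm ← 2492 -985 = 1507
adjust_airspeed(-14.48): V ← 21.68 -14.48 = 7.2 m/s
final state: V = 7.2 m/s, rpm = 1507 → n = rpm/60 = 25.116667 rev/s
J = V / (n·D) = 7.2 / (25.116667 × 1.731) = 0.165605
regime bands: climb J<0.5402 | cruise [0.5402, 1.0803) | windmill J≥1.0803
J = 0.1656 → climb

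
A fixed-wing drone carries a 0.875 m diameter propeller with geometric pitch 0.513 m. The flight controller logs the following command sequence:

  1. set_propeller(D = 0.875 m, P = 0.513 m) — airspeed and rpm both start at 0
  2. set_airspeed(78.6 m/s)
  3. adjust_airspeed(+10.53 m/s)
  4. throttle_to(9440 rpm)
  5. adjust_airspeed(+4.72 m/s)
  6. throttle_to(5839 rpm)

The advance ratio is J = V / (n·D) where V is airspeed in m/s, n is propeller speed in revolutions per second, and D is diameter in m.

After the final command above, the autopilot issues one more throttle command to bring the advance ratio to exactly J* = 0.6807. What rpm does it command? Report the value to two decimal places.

set_propeller: D = 0.875 m, P = 0.513 m (p = P/D = 0.586286); state ← (V=0, rpm=0)
set_airspeed(78.6): V ← 78.6 m/s
adjust_airspeed(+10.53): V ← 78.6 +10.53 = 89.13 m/s
throttle_to(9440): rpm ← 9440
adjust_airspeed(+4.72): V ← 89.13 +4.72 = 93.85 m/s
throttle_to(5839): rpm ← 5839
final state: V = 93.85 m/s, rpm = 5839 → n = rpm/60 = 97.316667 rev/s
target J* = 0.6807; solve J* = V/(n·D) for n: n = V/(J*·D) = 93.85/(0.6807 × 0.875) = 157.568889 rev/s
rpm = 60·n = 9454.133350

rpm = 9454.13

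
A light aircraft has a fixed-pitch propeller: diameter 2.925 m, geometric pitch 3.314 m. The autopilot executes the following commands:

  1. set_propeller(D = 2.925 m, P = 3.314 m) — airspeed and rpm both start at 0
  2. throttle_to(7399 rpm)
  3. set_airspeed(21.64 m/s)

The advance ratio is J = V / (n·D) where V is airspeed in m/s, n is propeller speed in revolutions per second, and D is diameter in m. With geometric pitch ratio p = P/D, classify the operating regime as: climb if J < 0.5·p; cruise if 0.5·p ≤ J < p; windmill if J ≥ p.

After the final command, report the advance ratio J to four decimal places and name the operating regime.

J = 0.0600, regime = climb

set_propeller: D = 2.925 m, P = 3.314 m (p = P/D = 1.132991); state ← (V=0, rpm=0)
throttle_to(7399): rpm ← 7399
set_airspeed(21.64): V ← 21.64 m/s
final state: V = 21.64 m/s, rpm = 7399 → n = rpm/60 = 123.316667 rev/s
J = V / (n·D) = 21.64 / (123.316667 × 2.925) = 0.059994
regime bands: climb J<0.5665 | cruise [0.5665, 1.1330) | windmill J≥1.1330
J = 0.0600 → climb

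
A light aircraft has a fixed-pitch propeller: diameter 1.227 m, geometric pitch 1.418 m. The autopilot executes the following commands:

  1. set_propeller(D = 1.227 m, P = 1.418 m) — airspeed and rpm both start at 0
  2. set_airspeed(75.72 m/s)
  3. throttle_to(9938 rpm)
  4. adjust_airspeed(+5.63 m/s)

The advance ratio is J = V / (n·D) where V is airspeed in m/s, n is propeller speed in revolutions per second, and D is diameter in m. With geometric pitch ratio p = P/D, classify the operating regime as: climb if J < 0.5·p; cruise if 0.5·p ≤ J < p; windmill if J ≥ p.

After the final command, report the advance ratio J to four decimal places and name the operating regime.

set_propeller: D = 1.227 m, P = 1.418 m (p = P/D = 1.155664); state ← (V=0, rpm=0)
set_airspeed(75.72): V ← 75.72 m/s
throttle_to(9938): rpm ← 9938
adjust_airspeed(+5.63): V ← 75.72 +5.63 = 81.35 m/s
final state: V = 81.35 m/s, rpm = 9938 → n = rpm/60 = 165.633333 rev/s
J = V / (n·D) = 81.35 / (165.633333 × 1.227) = 0.400281
regime bands: climb J<0.5778 | cruise [0.5778, 1.1557) | windmill J≥1.1557
J = 0.4003 → climb

J = 0.4003, regime = climb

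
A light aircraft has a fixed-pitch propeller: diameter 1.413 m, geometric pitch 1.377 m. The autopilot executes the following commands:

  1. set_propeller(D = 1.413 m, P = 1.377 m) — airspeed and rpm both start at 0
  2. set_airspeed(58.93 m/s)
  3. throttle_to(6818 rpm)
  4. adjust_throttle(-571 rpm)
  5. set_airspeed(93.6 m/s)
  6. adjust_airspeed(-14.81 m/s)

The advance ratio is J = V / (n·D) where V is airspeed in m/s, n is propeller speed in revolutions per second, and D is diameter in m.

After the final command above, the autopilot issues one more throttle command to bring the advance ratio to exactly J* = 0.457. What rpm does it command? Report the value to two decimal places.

set_propeller: D = 1.413 m, P = 1.377 m (p = P/D = 0.974522); state ← (V=0, rpm=0)
set_airspeed(58.93): V ← 58.93 m/s
throttle_to(6818): rpm ← 6818
adjust_throttle(-571): rpm ← 6818 -571 = 6247
set_airspeed(93.6): V ← 93.6 m/s
adjust_airspeed(-14.81): V ← 93.6 -14.81 = 78.79 m/s
final state: V = 78.79 m/s, rpm = 6247 → n = rpm/60 = 104.116667 rev/s
target J* = 0.457; solve J* = V/(n·D) for n: n = V/(J*·D) = 78.79/(0.457 × 1.413) = 122.014864 rev/s
rpm = 60·n = 7320.891813

rpm = 7320.89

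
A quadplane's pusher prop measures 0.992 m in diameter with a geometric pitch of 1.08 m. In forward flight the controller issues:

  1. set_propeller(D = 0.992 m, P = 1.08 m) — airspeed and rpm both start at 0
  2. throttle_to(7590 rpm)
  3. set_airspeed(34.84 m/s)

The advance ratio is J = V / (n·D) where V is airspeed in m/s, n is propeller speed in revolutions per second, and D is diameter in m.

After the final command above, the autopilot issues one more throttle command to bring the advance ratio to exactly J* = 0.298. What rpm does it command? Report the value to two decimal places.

rpm = 7071.34

set_propeller: D = 0.992 m, P = 1.08 m (p = P/D = 1.088710); state ← (V=0, rpm=0)
throttle_to(7590): rpm ← 7590
set_airspeed(34.84): V ← 34.84 m/s
final state: V = 34.84 m/s, rpm = 7590 → n = rpm/60 = 126.500000 rev/s
target J* = 0.298; solve J* = V/(n·D) for n: n = V/(J*·D) = 34.84/(0.298 × 0.992) = 117.855596 rev/s
rpm = 60·n = 7071.335787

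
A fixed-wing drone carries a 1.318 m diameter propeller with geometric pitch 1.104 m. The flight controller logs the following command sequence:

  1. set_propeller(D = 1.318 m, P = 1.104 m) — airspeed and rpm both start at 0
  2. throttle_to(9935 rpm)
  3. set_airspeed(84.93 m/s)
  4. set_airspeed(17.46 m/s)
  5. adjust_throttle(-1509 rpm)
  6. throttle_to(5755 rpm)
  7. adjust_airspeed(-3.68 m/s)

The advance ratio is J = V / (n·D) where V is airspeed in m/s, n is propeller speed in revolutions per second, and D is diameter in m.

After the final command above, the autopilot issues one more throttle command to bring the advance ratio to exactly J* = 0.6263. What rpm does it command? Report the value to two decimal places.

set_propeller: D = 1.318 m, P = 1.104 m (p = P/D = 0.837633); state ← (V=0, rpm=0)
throttle_to(9935): rpm ← 9935
set_airspeed(84.93): V ← 84.93 m/s
set_airspeed(17.46): V ← 17.46 m/s
adjust_throttle(-1509): rpm ← 9935 -1509 = 8426
throttle_to(5755): rpm ← 5755
adjust_airspeed(-3.68): V ← 17.46 -3.68 = 13.78 m/s
final state: V = 13.78 m/s, rpm = 5755 → n = rpm/60 = 95.916667 rev/s
target J* = 0.6263; solve J* = V/(n·D) for n: n = V/(J*·D) = 13.78/(0.6263 × 1.318) = 16.693654 rev/s
rpm = 60·n = 1001.619212

rpm = 1001.62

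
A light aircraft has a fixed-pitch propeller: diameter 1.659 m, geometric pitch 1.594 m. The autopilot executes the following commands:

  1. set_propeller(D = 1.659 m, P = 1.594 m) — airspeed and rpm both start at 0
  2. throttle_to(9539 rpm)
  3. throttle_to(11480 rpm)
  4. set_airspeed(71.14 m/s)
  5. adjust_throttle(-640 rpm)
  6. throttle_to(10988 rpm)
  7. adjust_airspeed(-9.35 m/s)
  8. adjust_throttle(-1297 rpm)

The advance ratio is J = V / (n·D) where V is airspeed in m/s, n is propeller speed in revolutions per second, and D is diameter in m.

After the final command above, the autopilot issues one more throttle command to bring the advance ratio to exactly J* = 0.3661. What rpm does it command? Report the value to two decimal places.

rpm = 6104.12

set_propeller: D = 1.659 m, P = 1.594 m (p = P/D = 0.960820); state ← (V=0, rpm=0)
throttle_to(9539): rpm ← 9539
throttle_to(11480): rpm ← 11480
set_airspeed(71.14): V ← 71.14 m/s
adjust_throttle(-640): rpm ← 11480 -640 = 10840
throttle_to(10988): rpm ← 10988
adjust_airspeed(-9.35): V ← 71.14 -9.35 = 61.79 m/s
adjust_throttle(-1297): rpm ← 10988 -1297 = 9691
final state: V = 61.79 m/s, rpm = 9691 → n = rpm/60 = 161.516667 rev/s
target J* = 0.3661; solve J* = V/(n·D) for n: n = V/(J*·D) = 61.79/(0.3661 × 1.659) = 101.735396 rev/s
rpm = 60·n = 6104.123766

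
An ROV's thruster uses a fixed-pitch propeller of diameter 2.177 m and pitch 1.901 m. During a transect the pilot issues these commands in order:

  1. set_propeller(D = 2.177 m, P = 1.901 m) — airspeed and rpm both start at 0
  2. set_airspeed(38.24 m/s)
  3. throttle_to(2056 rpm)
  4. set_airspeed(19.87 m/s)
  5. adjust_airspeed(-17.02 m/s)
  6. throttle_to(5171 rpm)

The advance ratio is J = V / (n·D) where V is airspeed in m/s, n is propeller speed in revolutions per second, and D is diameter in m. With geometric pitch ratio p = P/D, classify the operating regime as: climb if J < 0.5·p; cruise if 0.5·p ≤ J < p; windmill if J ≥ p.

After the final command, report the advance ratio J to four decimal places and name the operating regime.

J = 0.0152, regime = climb

set_propeller: D = 2.177 m, P = 1.901 m (p = P/D = 0.873220); state ← (V=0, rpm=0)
set_airspeed(38.24): V ← 38.24 m/s
throttle_to(2056): rpm ← 2056
set_airspeed(19.87): V ← 19.87 m/s
adjust_airspeed(-17.02): V ← 19.87 -17.02 = 2.85 m/s
throttle_to(5171): rpm ← 5171
final state: V = 2.85 m/s, rpm = 5171 → n = rpm/60 = 86.183333 rev/s
J = V / (n·D) = 2.85 / (86.183333 × 2.177) = 0.015190
regime bands: climb J<0.4366 | cruise [0.4366, 0.8732) | windmill J≥0.8732
J = 0.0152 → climb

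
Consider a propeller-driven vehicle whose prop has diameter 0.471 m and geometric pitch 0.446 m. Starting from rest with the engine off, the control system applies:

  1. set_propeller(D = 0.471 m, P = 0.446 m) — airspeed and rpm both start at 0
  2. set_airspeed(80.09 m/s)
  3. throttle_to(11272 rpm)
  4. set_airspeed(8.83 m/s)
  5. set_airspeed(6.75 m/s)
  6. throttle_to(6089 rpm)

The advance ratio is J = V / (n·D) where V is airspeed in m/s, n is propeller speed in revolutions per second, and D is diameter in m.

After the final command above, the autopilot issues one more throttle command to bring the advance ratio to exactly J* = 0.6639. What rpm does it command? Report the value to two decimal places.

set_propeller: D = 0.471 m, P = 0.446 m (p = P/D = 0.946921); state ← (V=0, rpm=0)
set_airspeed(80.09): V ← 80.09 m/s
throttle_to(11272): rpm ← 11272
set_airspeed(8.83): V ← 8.83 m/s
set_airspeed(6.75): V ← 6.75 m/s
throttle_to(6089): rpm ← 6089
final state: V = 6.75 m/s, rpm = 6089 → n = rpm/60 = 101.483333 rev/s
target J* = 0.6639; solve J* = V/(n·D) for n: n = V/(J*·D) = 6.75/(0.6639 × 0.471) = 21.586399 rev/s
rpm = 60·n = 1295.183931

rpm = 1295.18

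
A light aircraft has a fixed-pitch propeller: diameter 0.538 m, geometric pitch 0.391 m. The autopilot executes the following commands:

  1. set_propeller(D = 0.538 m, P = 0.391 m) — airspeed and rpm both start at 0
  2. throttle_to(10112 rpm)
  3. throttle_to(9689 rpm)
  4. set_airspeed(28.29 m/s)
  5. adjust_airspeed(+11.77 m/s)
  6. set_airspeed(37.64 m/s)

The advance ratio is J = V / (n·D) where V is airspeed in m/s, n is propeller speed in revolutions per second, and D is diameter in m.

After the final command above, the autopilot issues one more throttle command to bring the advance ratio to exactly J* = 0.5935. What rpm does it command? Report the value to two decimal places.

set_propeller: D = 0.538 m, P = 0.391 m (p = P/D = 0.726766); state ← (V=0, rpm=0)
throttle_to(10112): rpm ← 10112
throttle_to(9689): rpm ← 9689
set_airspeed(28.29): V ← 28.29 m/s
adjust_airspeed(+11.77): V ← 28.29 +11.77 = 40.06 m/s
set_airspeed(37.64): V ← 37.64 m/s
final state: V = 37.64 m/s, rpm = 9689 → n = rpm/60 = 161.483333 rev/s
target J* = 0.5935; solve J* = V/(n·D) for n: n = V/(J*·D) = 37.64/(0.5935 × 0.538) = 117.881761 rev/s
rpm = 60·n = 7072.905673

rpm = 7072.91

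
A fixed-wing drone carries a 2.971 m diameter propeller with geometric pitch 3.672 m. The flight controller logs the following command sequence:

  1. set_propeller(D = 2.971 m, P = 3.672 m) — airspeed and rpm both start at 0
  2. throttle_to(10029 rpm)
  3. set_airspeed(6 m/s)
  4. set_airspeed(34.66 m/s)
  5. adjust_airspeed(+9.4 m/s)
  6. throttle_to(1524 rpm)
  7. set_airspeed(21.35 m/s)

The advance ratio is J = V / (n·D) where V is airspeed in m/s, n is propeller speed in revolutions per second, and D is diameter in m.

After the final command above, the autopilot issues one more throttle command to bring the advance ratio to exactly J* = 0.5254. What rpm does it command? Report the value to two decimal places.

set_propeller: D = 2.971 m, P = 3.672 m (p = P/D = 1.235947); state ← (V=0, rpm=0)
throttle_to(10029): rpm ← 10029
set_airspeed(6): V ← 6 m/s
set_airspeed(34.66): V ← 34.66 m/s
adjust_airspeed(+9.4): V ← 34.66 +9.4 = 44.06 m/s
throttle_to(1524): rpm ← 1524
set_airspeed(21.35): V ← 21.35 m/s
final state: V = 21.35 m/s, rpm = 1524 → n = rpm/60 = 25.400000 rev/s
target J* = 0.5254; solve J* = V/(n·D) for n: n = V/(J*·D) = 21.35/(0.5254 × 2.971) = 13.677451 rev/s
rpm = 60·n = 820.647044

rpm = 820.65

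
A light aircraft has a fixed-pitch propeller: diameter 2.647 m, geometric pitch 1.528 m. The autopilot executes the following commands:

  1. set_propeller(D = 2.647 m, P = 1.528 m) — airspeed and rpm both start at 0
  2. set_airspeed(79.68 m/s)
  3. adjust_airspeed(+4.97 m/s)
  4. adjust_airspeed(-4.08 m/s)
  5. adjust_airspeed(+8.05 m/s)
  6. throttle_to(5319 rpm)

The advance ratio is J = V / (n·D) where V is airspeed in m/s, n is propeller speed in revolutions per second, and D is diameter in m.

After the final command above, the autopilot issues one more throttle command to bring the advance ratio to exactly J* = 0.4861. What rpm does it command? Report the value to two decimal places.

rpm = 4132.41

set_propeller: D = 2.647 m, P = 1.528 m (p = P/D = 0.577257); state ← (V=0, rpm=0)
set_airspeed(79.68): V ← 79.68 m/s
adjust_airspeed(+4.97): V ← 79.68 +4.97 = 84.65 m/s
adjust_airspeed(-4.08): V ← 84.65 -4.08 = 80.57 m/s
adjust_airspeed(+8.05): V ← 80.57 +8.05 = 88.62 m/s
throttle_to(5319): rpm ← 5319
final state: V = 88.62 m/s, rpm = 5319 → n = rpm/60 = 88.650000 rev/s
target J* = 0.4861; solve J* = V/(n·D) for n: n = V/(J*·D) = 88.62/(0.4861 × 2.647) = 68.873505 rev/s
rpm = 60·n = 4132.410284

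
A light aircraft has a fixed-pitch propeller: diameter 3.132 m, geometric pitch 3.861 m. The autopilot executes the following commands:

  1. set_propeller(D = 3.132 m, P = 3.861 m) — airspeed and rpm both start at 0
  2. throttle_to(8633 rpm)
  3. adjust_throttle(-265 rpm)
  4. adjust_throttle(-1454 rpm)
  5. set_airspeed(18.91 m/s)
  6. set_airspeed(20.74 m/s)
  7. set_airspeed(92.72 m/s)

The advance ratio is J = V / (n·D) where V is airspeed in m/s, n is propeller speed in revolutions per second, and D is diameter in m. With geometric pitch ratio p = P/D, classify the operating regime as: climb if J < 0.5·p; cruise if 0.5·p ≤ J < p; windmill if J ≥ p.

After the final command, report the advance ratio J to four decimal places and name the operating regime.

J = 0.2569, regime = climb

set_propeller: D = 3.132 m, P = 3.861 m (p = P/D = 1.232759); state ← (V=0, rpm=0)
throttle_to(8633): rpm ← 8633
adjust_throttle(-265): rpm ← 8633 -265 = 8368
adjust_throttle(-1454): rpm ← 8368 -1454 = 6914
set_airspeed(18.91): V ← 18.91 m/s
set_airspeed(20.74): V ← 20.74 m/s
set_airspeed(92.72): V ← 92.72 m/s
final state: V = 92.72 m/s, rpm = 6914 → n = rpm/60 = 115.233333 rev/s
J = V / (n·D) = 92.72 / (115.233333 × 3.132) = 0.256906
regime bands: climb J<0.6164 | cruise [0.6164, 1.2328) | windmill J≥1.2328
J = 0.2569 → climb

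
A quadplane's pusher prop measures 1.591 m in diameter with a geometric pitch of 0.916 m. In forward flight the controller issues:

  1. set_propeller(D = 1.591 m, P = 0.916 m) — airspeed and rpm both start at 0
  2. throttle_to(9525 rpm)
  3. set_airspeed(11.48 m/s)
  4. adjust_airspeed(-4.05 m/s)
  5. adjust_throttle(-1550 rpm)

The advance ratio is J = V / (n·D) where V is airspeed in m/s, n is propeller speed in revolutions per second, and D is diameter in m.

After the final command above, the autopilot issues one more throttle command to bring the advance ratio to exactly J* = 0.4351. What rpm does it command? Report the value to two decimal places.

rpm = 643.99

set_propeller: D = 1.591 m, P = 0.916 m (p = P/D = 0.575739); state ← (V=0, rpm=0)
throttle_to(9525): rpm ← 9525
set_airspeed(11.48): V ← 11.48 m/s
adjust_airspeed(-4.05): V ← 11.48 -4.05 = 7.43 m/s
adjust_throttle(-1550): rpm ← 9525 -1550 = 7975
final state: V = 7.43 m/s, rpm = 7975 → n = rpm/60 = 132.916667 rev/s
target J* = 0.4351; solve J* = V/(n·D) for n: n = V/(J*·D) = 7.43/(0.4351 × 1.591) = 10.733208 rev/s
rpm = 60·n = 643.992488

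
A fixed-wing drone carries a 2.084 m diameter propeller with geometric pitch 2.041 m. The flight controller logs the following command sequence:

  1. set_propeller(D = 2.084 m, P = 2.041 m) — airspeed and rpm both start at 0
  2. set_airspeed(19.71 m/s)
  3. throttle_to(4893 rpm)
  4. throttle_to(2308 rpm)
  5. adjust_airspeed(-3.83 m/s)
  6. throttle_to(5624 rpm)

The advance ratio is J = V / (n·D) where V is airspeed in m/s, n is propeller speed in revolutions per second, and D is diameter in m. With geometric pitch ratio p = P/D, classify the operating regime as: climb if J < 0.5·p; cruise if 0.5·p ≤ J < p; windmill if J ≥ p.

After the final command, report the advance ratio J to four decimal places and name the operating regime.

set_propeller: D = 2.084 m, P = 2.041 m (p = P/D = 0.979367); state ← (V=0, rpm=0)
set_airspeed(19.71): V ← 19.71 m/s
throttle_to(4893): rpm ← 4893
throttle_to(2308): rpm ← 2308
adjust_airspeed(-3.83): V ← 19.71 -3.83 = 15.88 m/s
throttle_to(5624): rpm ← 5624
final state: V = 15.88 m/s, rpm = 5624 → n = rpm/60 = 93.733333 rev/s
J = V / (n·D) = 15.88 / (93.733333 × 2.084) = 0.081294
regime bands: climb J<0.4897 | cruise [0.4897, 0.9794) | windmill J≥0.9794
J = 0.0813 → climb

J = 0.0813, regime = climb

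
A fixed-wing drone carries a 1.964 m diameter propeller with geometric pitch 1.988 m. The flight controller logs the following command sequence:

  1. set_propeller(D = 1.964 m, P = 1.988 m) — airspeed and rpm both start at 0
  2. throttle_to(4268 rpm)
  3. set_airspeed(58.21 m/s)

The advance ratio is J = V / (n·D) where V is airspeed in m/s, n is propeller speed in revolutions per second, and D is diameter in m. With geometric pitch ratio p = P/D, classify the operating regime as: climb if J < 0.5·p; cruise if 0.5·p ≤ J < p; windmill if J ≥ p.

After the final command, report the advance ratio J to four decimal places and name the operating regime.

set_propeller: D = 1.964 m, P = 1.988 m (p = P/D = 1.012220); state ← (V=0, rpm=0)
throttle_to(4268): rpm ← 4268
set_airspeed(58.21): V ← 58.21 m/s
final state: V = 58.21 m/s, rpm = 4268 → n = rpm/60 = 71.133333 rev/s
J = V / (n·D) = 58.21 / (71.133333 × 1.964) = 0.416661
regime bands: climb J<0.5061 | cruise [0.5061, 1.0122) | windmill J≥1.0122
J = 0.4167 → climb

J = 0.4167, regime = climb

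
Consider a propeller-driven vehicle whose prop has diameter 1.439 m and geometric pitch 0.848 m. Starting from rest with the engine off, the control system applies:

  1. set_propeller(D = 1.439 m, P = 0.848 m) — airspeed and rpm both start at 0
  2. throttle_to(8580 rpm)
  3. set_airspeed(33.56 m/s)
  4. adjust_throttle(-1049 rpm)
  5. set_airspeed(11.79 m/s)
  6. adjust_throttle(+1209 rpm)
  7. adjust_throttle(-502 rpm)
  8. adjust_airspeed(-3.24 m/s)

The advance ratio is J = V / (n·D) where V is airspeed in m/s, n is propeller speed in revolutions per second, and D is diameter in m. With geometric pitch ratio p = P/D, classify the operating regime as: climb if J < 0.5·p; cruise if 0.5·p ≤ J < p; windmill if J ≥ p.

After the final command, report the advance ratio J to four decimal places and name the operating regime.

J = 0.0433, regime = climb

set_propeller: D = 1.439 m, P = 0.848 m (p = P/D = 0.589298); state ← (V=0, rpm=0)
throttle_to(8580): rpm ← 8580
set_airspeed(33.56): V ← 33.56 m/s
adjust_throttle(-1049): rpm ← 8580 -1049 = 7531
set_airspeed(11.79): V ← 11.79 m/s
adjust_throttle(+1209): rpm ← 7531 +1209 = 8740
adjust_throttle(-502): rpm ← 8740 -502 = 8238
adjust_airspeed(-3.24): V ← 11.79 -3.24 = 8.55 m/s
final state: V = 8.55 m/s, rpm = 8238 → n = rpm/60 = 137.300000 rev/s
J = V / (n·D) = 8.55 / (137.300000 × 1.439) = 0.043275
regime bands: climb J<0.2946 | cruise [0.2946, 0.5893) | windmill J≥0.5893
J = 0.0433 → climb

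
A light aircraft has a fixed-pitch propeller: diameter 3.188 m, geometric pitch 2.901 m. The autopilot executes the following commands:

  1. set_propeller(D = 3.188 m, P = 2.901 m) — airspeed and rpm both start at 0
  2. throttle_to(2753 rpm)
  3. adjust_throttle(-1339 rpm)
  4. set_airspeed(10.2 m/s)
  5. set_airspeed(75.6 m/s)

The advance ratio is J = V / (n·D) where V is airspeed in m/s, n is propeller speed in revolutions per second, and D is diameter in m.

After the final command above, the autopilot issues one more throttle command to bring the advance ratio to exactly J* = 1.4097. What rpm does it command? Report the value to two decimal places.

rpm = 1009.32

set_propeller: D = 3.188 m, P = 2.901 m (p = P/D = 0.909975); state ← (V=0, rpm=0)
throttle_to(2753): rpm ← 2753
adjust_throttle(-1339): rpm ← 2753 -1339 = 1414
set_airspeed(10.2): V ← 10.2 m/s
set_airspeed(75.6): V ← 75.6 m/s
final state: V = 75.6 m/s, rpm = 1414 → n = rpm/60 = 23.566667 rev/s
target J* = 1.4097; solve J* = V/(n·D) for n: n = V/(J*·D) = 75.6/(1.4097 × 3.188) = 16.821967 rev/s
rpm = 60·n = 1009.318035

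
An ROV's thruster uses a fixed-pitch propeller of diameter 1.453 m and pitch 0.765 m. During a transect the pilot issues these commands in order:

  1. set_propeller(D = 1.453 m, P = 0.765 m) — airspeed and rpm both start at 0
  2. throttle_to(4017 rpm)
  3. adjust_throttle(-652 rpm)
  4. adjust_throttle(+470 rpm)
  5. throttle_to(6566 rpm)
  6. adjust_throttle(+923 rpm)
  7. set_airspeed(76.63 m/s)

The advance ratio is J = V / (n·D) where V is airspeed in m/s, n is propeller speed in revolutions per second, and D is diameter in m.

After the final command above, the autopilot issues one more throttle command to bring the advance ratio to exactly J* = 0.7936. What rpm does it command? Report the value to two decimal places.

set_propeller: D = 1.453 m, P = 0.765 m (p = P/D = 0.526497); state ← (V=0, rpm=0)
throttle_to(4017): rpm ← 4017
adjust_throttle(-652): rpm ← 4017 -652 = 3365
adjust_throttle(+470): rpm ← 3365 +470 = 3835
throttle_to(6566): rpm ← 6566
adjust_throttle(+923): rpm ← 6566 +923 = 7489
set_airspeed(76.63): V ← 76.63 m/s
final state: V = 76.63 m/s, rpm = 7489 → n = rpm/60 = 124.816667 rev/s
target J* = 0.7936; solve J* = V/(n·D) for n: n = V/(J*·D) = 76.63/(0.7936 × 1.453) = 66.455595 rev/s
rpm = 60·n = 3987.335713

rpm = 3987.34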